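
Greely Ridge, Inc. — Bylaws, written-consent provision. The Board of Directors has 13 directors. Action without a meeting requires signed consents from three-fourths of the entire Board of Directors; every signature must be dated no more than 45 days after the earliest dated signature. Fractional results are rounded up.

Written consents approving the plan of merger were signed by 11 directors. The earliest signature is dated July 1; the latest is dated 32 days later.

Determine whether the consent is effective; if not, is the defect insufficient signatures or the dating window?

Signatures required: three-fourths of 13 — 3/4 of 13 = 9.75, rounded up to 10, so 10 needed; 11 signed. Sufficient.
Dating window: the latest signature is 32 days after the earliest; the limit is 45 days. Within the window.

Effective — both the signature and dating-window requirements are satisfied.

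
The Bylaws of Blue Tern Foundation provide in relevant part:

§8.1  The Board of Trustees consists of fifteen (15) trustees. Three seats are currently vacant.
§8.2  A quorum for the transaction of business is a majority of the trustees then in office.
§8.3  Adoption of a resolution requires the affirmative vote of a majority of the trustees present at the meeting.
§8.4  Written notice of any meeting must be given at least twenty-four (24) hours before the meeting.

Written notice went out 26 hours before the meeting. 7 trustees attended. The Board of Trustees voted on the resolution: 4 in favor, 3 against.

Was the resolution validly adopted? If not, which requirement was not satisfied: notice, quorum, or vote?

Valid — all requirements satisfied.

Notice: 26 hours given; 24 required (26 ≥ 24). Satisfied.
Quorum: 7 present; quorum is 7. Satisfied.
Vote: the resolution requires a majority of the trustees present (7). A majority of 7 is 4, so 4 affirmative votes are needed; 4 voted in favor. Satisfied.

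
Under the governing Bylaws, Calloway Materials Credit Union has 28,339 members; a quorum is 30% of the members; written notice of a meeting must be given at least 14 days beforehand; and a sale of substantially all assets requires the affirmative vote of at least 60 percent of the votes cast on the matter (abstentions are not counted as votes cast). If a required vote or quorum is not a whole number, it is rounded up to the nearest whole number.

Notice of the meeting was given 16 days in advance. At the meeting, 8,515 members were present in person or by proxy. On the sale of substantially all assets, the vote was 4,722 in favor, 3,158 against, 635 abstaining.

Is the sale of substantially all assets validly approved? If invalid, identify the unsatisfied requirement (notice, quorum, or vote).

Notice: 16 days given; 14 required. Satisfied.
Quorum: 30% of 28,339 = 8,501.70, rounded up to 8,502; 8,515 present. Satisfied.
Vote: requires three-fifths of the votes cast (8,515 − 635 abstaining = 7,880); 3/5 of 7880 = 4728, so 4,728 needed; 4,722 in favor. Not satisfied.

Invalid — vote requirement not satisfied.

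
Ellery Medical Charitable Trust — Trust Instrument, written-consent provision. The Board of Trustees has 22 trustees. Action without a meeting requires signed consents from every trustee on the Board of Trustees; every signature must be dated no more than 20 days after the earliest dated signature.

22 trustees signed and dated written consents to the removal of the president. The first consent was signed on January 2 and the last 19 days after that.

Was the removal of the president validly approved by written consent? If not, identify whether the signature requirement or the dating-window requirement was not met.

Signatures required: all of 22 — unanimous means all 22, so 22 needed; 22 signed. Sufficient.
Dating window: the latest signature is 19 days after the earliest; the limit is 20 days. Within the window.

Effective — both the signature and dating-window requirements are satisfied.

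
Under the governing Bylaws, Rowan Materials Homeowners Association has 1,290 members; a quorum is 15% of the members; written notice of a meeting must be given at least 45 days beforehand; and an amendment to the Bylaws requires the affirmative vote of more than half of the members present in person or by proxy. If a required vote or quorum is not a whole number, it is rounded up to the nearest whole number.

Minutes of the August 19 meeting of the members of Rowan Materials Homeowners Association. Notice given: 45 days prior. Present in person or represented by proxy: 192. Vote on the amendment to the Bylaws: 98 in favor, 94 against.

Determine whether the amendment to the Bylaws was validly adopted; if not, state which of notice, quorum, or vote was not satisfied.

Invalid — quorum requirement not satisfied.

Notice: 45 days given; 45 required. Satisfied.
Quorum: 15% of 1,290 = 193.50, rounded up to 194; 192 present. Not satisfied.
Vote: requires a majority of those present (192); a majority of 192 is 97, so 97 needed; 98 in favor. Satisfied.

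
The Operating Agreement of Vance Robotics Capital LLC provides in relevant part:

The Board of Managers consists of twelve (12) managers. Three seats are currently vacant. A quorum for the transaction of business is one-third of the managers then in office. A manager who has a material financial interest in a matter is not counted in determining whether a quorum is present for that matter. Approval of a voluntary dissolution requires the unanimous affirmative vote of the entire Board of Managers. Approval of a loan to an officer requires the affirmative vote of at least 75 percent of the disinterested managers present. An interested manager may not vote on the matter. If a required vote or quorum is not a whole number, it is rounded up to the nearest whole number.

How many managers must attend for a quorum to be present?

3

1/3 of 9 = 3.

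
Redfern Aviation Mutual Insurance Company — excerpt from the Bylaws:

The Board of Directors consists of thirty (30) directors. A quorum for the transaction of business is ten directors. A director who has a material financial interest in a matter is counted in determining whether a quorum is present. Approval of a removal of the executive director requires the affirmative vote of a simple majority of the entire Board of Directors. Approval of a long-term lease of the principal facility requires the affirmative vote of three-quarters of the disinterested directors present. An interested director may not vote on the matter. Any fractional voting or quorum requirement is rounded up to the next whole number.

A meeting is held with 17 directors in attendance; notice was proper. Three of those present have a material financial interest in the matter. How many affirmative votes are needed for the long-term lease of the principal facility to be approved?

11

The long-term lease of the principal facility requires three-fourths of the disinterested directors present (17 − 3 = 14).
3/4 of 14 = 10.50, rounded up to 11.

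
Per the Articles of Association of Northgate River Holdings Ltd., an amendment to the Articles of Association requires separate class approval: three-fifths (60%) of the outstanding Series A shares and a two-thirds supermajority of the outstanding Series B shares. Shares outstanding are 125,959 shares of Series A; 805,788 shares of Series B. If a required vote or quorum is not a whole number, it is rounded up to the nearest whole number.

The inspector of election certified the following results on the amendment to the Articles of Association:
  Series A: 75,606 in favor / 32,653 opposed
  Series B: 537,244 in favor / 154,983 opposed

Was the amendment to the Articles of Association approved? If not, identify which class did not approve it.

Approved — every class gave the required vote.

Series A: 3/5 of 125959 = 75575.40, rounded up to 75576; 75,576 required, 75,606 in favor — approved.
Series B: 2/3 of 805788 = 537192; 537,192 required, 537,244 in favor — approved.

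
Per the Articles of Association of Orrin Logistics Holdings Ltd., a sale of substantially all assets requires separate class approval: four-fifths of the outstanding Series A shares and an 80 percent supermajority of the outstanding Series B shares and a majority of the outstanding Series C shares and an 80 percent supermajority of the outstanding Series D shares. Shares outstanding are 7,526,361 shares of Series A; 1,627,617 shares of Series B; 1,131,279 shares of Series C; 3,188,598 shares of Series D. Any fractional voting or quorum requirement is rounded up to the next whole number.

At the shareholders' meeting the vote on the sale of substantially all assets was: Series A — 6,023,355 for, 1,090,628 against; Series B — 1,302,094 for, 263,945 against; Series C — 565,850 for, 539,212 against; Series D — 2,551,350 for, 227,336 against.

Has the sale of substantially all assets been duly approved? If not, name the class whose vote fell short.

Approved — every class gave the required vote.

Series A: 4/5 of 7526361 = 6021088.80, rounded up to 6021089; 6,021,089 required, 6,023,355 in favor — approved.
Series B: 4/5 of 1627617 = 1302093.60, rounded up to 1302094; 1,302,094 required, 1,302,094 in favor — approved.
Series C: a majority of 1131279 is 565640; 565,640 required, 565,850 in favor — approved.
Series D: 4/5 of 3188598 = 2550878.40, rounded up to 2550879; 2,550,879 required, 2,551,350 in favor — approved.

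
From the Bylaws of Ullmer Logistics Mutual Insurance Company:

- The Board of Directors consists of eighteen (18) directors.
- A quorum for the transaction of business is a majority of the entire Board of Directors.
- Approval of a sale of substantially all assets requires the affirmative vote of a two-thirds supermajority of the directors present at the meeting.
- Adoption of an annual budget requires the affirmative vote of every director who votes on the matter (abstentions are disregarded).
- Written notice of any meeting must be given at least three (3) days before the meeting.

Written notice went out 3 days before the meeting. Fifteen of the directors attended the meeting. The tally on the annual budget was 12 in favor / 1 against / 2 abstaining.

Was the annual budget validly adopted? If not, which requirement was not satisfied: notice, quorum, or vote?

Invalid — vote requirement not satisfied.

Notice: 3 days given; 3 required (3 ≥ 3). Satisfied.
Quorum: 15 present; quorum is 10. Satisfied.
Vote: the annual budget requires the unanimous vote of the votes cast (15 present − 2 abstaining = 13). Unanimous means all 13, so 13 affirmative votes are needed; 12 voted in favor. Not satisfied.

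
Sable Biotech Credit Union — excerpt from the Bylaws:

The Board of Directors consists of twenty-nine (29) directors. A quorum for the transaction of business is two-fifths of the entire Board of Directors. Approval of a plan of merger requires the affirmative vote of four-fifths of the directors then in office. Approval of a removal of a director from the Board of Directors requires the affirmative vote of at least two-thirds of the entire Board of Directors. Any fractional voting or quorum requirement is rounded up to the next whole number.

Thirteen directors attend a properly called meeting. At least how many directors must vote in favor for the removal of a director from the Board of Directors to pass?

20

The removal of a director from the Board of Directors requires two-thirds of the entire Board of Directors (29).
2/3 of 29 = 19.33, rounded up to 20.
(Only 13 can vote, so the removal of a director from the Board of Directors cannot pass at this meeting, but the required vote is still 20.)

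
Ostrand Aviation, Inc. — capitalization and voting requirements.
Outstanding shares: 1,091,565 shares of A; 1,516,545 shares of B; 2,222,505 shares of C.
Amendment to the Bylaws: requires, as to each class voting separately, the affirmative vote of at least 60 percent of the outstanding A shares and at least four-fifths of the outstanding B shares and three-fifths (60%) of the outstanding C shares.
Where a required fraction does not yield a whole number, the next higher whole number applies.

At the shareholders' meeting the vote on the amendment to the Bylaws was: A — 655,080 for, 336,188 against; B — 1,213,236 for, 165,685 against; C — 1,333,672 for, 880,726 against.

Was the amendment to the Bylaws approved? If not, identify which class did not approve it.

Approved — every class gave the required vote.

A: 3/5 of 1091565 = 654939; 654,939 required, 655,080 in favor — approved.
B: 4/5 of 1516545 = 1213236; 1,213,236 required, 1,213,236 in favor — approved.
C: 3/5 of 2222505 = 1333503; 1,333,503 required, 1,333,672 in favor — approved.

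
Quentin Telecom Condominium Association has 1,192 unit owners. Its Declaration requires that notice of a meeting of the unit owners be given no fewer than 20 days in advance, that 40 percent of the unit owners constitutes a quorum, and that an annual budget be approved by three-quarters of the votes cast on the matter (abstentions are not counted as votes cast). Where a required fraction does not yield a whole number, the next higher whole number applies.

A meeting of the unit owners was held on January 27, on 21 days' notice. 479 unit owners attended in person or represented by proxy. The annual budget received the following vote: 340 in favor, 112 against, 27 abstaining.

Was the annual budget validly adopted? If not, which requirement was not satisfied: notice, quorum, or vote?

Notice: 21 days given; 20 required. Satisfied.
Quorum: 40% of 1,192 = 476.80, rounded up to 477; 479 present. Satisfied.
Vote: requires three-fourths of the votes cast (479 − 27 abstaining = 452); 3/4 of 452 = 339, so 339 needed; 340 in favor. Satisfied.

Valid — all requirements satisfied.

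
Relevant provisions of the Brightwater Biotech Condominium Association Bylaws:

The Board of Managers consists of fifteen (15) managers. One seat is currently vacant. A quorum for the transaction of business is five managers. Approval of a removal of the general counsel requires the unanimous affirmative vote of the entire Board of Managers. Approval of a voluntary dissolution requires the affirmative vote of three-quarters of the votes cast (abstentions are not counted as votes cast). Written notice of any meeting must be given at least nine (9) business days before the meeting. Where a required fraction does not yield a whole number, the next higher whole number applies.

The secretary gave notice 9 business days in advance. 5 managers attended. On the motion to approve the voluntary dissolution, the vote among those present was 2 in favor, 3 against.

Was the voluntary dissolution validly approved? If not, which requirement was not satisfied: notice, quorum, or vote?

Invalid — vote requirement not satisfied.

Notice: 9 business days given; 9 required (9 ≥ 9). Satisfied.
Quorum: 5 present; quorum is 5. Satisfied.
Vote: the voluntary dissolution requires three-fourths of the votes cast (5). 3/4 of 5 = 3.75, rounded up to 4, so 4 affirmative votes are needed; 2 voted in favor. Not satisfied.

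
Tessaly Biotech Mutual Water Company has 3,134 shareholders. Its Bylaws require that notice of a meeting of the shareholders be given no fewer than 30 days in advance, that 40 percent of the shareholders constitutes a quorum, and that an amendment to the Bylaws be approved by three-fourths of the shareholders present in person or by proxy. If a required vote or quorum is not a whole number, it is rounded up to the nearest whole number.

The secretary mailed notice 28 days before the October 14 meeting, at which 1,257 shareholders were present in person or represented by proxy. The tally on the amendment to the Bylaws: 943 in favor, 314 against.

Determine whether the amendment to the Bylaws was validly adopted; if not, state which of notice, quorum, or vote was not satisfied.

Notice: 28 days given; 30 required. Not satisfied.
Quorum: 40% of 3,134 = 1,253.60, rounded up to 1,254; 1,257 present. Satisfied.
Vote: requires three-fourths of those present (1,257); 3/4 of 1257 = 942.75, rounded up to 943, so 943 needed; 943 in favor. Satisfied.

Invalid — notice requirement not satisfied.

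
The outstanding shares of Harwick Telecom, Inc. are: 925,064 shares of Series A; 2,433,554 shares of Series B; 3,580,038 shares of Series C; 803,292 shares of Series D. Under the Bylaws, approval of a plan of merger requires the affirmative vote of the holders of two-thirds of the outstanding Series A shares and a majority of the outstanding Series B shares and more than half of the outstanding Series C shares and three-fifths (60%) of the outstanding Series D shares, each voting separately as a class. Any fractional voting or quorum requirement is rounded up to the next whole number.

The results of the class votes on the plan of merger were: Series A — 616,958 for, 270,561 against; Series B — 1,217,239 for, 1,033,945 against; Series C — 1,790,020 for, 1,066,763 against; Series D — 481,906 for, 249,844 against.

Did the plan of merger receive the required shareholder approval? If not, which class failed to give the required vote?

Series A: 2/3 of 925064 = 616709.33, rounded up to 616710; 616,710 required, 616,958 in favor — approved.
Series B: a majority of 2433554 is 1216778; 1,216,778 required, 1,217,239 in favor — approved.
Series C: a majority of 3580038 is 1790020; 1,790,020 required, 1,790,020 in favor — approved.
Series D: 3/5 of 803292 = 481975.20, rounded up to 481976; 481,976 required, 481,906 in favor — not approved.

Not approved — the Series D shares did not give the required vote.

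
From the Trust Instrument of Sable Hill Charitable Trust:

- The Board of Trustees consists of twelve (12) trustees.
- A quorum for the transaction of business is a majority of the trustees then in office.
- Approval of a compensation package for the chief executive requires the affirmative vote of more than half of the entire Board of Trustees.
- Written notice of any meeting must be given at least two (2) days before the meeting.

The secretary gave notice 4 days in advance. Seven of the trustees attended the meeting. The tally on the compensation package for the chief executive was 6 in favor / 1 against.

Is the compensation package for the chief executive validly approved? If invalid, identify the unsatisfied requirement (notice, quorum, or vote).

Notice: 4 days given; 2 required (4 ≥ 2). Satisfied.
Quorum: 7 present; quorum is 7. Satisfied.
Vote: the compensation package for the chief executive requires a majority of the entire Board of Trustees (12). A majority of 12 is 7, so 7 affirmative votes are needed; 6 voted in favor. Not satisfied.

Invalid — vote requirement not satisfied.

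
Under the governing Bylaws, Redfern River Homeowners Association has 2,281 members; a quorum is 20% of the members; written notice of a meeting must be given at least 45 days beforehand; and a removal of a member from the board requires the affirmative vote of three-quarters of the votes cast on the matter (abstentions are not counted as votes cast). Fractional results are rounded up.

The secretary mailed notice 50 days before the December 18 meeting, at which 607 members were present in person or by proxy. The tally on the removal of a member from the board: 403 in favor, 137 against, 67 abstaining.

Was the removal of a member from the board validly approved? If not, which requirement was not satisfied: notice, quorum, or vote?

Notice: 50 days given; 45 required. Satisfied.
Quorum: 20% of 2,281 = 456.20, rounded up to 457; 607 present. Satisfied.
Vote: requires three-fourths of the votes cast (607 − 67 abstaining = 540); 3/4 of 540 = 405, so 405 needed; 403 in favor. Not satisfied.

Invalid — vote requirement not satisfied.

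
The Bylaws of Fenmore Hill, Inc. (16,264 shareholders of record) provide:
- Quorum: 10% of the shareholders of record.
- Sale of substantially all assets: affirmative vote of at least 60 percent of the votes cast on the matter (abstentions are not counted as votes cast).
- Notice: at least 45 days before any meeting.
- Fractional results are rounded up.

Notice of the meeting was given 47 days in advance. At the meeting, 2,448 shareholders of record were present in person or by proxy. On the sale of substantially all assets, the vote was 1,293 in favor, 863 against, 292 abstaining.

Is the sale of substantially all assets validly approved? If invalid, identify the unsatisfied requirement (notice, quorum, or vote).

Notice: 47 days given; 45 required. Satisfied.
Quorum: 10% of 16,264 = 1,626.40, rounded up to 1,627; 2,448 present. Satisfied.
Vote: requires three-fifths of the votes cast (2,448 − 292 abstaining = 2,156); 3/5 of 2156 = 1293.60, rounded up to 1294, so 1,294 needed; 1,293 in favor. Not satisfied.

Invalid — vote requirement not satisfied.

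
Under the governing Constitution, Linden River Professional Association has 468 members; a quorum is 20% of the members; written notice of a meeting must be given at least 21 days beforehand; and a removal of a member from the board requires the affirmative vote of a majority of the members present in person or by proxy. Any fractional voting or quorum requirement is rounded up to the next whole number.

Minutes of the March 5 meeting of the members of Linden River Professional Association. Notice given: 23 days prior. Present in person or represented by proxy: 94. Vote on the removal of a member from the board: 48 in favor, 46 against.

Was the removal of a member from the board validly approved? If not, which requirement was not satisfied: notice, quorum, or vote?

Notice: 23 days given; 21 required. Satisfied.
Quorum: 20% of 468 = 93.60, rounded up to 94; 94 present. Satisfied.
Vote: requires a majority of those present (94); a majority of 94 is 48, so 48 needed; 48 in favor. Satisfied.

Valid — all requirements satisfied.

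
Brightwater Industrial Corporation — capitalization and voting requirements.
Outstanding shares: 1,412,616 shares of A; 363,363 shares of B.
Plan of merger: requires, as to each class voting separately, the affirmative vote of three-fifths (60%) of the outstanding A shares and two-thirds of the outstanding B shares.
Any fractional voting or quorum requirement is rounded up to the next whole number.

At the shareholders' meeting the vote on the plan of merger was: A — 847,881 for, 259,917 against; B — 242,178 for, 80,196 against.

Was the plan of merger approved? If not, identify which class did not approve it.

Not approved — the B shares did not give the required vote.

A: 3/5 of 1412616 = 847569.60, rounded up to 847570; 847,570 required, 847,881 in favor — approved.
B: 2/3 of 363363 = 242242; 242,242 required, 242,178 in favor — not approved.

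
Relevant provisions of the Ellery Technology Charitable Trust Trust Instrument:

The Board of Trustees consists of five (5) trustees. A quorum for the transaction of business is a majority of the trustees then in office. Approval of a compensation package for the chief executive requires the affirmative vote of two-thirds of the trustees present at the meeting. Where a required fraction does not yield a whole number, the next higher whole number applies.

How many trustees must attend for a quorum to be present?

A majority of 5 is 3.

3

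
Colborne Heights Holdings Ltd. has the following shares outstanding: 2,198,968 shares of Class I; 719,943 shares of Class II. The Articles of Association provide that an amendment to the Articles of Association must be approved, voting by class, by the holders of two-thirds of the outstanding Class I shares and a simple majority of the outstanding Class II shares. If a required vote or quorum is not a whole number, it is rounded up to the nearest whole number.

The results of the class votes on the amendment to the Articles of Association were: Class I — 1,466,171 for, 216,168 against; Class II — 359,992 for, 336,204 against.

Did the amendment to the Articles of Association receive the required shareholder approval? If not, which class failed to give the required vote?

Approved — every class gave the required vote.

Class I: 2/3 of 2198968 = 1465978.67, rounded up to 1465979; 1,465,979 required, 1,466,171 in favor — approved.
Class II: a majority of 719943 is 359972; 359,972 required, 359,992 in favor — approved.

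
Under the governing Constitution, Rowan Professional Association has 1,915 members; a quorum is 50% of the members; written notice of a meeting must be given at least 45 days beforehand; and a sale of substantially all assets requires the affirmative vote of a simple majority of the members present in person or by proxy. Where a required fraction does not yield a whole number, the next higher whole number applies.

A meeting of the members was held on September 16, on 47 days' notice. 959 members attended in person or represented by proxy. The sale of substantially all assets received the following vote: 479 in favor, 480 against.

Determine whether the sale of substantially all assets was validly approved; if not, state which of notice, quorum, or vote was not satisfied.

Notice: 47 days given; 45 required. Satisfied.
Quorum: 50% of 1,915 = 957.50, rounded up to 958; 959 present. Satisfied.
Vote: requires a majority of those present (959); a majority of 959 is 480, so 480 needed; 479 in favor. Not satisfied.

Invalid — vote requirement not satisfied.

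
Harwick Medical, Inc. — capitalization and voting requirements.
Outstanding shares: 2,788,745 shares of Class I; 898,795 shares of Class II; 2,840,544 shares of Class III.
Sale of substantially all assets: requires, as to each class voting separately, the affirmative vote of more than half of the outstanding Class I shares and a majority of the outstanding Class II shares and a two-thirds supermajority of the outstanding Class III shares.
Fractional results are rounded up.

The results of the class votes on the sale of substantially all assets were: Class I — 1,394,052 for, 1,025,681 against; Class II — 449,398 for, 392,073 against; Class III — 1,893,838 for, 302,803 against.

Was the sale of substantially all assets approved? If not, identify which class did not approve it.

Not approved — the Class I shares did not give the required vote.

Class I: a majority of 2788745 is 1394373; 1,394,373 required, 1,394,052 in favor — not approved.
Class II: a majority of 898795 is 449398; 449,398 required, 449,398 in favor — approved.
Class III: 2/3 of 2840544 = 1893696; 1,893,696 required, 1,893,838 in favor — approved.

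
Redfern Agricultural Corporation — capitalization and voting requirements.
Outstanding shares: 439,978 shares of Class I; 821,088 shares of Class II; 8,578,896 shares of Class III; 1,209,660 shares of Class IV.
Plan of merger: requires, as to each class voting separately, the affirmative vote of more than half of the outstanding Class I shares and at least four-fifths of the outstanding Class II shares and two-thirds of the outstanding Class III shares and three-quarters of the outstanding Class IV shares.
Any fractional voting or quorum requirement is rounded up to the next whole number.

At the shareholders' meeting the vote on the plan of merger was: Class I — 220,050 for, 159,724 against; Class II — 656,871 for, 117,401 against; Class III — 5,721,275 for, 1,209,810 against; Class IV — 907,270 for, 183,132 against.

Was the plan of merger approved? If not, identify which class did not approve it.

Class I: a majority of 439978 is 219990; 219,990 required, 220,050 in favor — approved.
Class II: 4/5 of 821088 = 656870.40, rounded up to 656871; 656,871 required, 656,871 in favor — approved.
Class III: 2/3 of 8578896 = 5719264; 5,719,264 required, 5,721,275 in favor — approved.
Class IV: 3/4 of 1209660 = 907245; 907,245 required, 907,270 in favor — approved.

Approved — every class gave the required vote.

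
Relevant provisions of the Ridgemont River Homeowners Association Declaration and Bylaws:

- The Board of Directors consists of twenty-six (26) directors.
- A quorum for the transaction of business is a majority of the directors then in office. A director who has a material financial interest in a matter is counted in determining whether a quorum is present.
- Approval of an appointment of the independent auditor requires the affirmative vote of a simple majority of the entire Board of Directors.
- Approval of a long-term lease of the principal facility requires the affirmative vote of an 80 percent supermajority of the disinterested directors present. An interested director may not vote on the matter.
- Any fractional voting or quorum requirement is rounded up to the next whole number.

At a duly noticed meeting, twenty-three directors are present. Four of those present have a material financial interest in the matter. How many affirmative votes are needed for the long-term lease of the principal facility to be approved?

16

The long-term lease of the principal facility requires four-fifths of the disinterested directors present (23 − 4 = 19).
4/5 of 19 = 15.20, rounded up to 16.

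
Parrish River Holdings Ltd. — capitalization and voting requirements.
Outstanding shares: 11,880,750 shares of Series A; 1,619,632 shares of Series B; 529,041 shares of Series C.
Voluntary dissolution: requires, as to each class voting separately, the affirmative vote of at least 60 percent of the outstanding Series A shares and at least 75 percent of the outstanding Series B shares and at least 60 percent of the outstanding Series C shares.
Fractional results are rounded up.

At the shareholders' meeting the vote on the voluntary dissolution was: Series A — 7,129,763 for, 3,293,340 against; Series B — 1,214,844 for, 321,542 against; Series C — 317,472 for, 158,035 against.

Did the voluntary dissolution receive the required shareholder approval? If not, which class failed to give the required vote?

Approved — every class gave the required vote.

Series A: 3/5 of 11880750 = 7128450; 7,128,450 required, 7,129,763 in favor — approved.
Series B: 3/4 of 1619632 = 1214724; 1,214,724 required, 1,214,844 in favor — approved.
Series C: 3/5 of 529041 = 317424.60, rounded up to 317425; 317,425 required, 317,472 in favor — approved.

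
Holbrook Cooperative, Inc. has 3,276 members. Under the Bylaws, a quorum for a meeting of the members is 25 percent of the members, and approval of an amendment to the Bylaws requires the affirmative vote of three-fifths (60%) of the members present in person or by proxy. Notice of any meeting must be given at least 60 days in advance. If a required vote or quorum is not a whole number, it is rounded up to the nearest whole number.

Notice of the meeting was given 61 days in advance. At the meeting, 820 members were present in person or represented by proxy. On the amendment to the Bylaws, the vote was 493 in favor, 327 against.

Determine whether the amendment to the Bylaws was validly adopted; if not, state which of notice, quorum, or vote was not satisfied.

Notice: 61 days given; 60 required. Satisfied.
Quorum: 25% of 3,276 = 819; 820 present. Satisfied.
Vote: requires three-fifths of those present (820); 3/5 of 820 = 492, so 492 needed; 493 in favor. Satisfied.

Valid — all requirements satisfied.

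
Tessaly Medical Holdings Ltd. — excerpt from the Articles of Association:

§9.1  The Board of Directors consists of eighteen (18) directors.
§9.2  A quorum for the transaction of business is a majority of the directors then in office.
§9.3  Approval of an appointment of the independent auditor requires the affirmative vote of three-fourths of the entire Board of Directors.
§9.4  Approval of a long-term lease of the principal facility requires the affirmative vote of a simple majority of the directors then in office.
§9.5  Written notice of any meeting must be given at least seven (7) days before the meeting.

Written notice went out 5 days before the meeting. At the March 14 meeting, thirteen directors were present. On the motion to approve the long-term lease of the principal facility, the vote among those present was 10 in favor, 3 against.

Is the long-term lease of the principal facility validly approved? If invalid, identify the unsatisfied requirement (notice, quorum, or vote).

Invalid — notice requirement not satisfied.

Notice: 5 days given; 7 required (5 < 7). Not satisfied.
Quorum: 13 present; quorum is 10. Satisfied.
Vote: the long-term lease of the principal facility requires a majority of the directors then in office (18). A majority of 18 is 10, so 10 affirmative votes are needed; 10 voted in favor. Satisfied.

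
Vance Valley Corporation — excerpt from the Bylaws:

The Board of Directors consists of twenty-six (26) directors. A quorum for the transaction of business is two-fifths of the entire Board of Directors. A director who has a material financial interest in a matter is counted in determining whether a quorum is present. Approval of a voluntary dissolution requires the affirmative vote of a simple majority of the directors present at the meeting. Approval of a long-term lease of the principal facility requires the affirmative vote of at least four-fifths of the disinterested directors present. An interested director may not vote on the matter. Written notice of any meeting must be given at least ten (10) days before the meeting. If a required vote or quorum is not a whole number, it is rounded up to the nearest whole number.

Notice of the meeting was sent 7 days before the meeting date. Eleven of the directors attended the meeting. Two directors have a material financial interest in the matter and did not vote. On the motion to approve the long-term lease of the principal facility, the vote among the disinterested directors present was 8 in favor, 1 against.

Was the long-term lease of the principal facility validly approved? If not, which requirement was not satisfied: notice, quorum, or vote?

Notice: 7 days given; 10 required (7 < 10). Not satisfied.
Quorum: 11 present (interested directors count toward quorum); quorum is 11. Satisfied.
Vote: the long-term lease of the principal facility requires four-fifths of the disinterested directors present (11 − 2 = 9). 4/5 of 9 = 7.20, rounded up to 8, so 8 affirmative votes are needed; 8 voted in favor. Satisfied.

Invalid — notice requirement not satisfied.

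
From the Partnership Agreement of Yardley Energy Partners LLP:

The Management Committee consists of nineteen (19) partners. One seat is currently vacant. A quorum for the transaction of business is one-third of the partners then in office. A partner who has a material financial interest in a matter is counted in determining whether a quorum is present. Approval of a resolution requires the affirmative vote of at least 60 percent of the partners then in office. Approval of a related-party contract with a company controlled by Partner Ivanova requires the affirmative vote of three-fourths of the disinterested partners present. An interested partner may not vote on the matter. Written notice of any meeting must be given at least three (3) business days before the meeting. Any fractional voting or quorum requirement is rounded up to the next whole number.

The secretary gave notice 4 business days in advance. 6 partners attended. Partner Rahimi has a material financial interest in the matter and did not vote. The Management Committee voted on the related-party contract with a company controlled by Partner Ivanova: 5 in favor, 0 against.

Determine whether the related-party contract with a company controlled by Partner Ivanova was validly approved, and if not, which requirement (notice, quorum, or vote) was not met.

Notice: 4 business days given; 3 required (4 ≥ 3). Satisfied.
Quorum: 6 present (interested partners count toward quorum); quorum is 6. Satisfied.
Vote: the related-party contract with a company controlled by Partner Ivanova requires three-fourths of the disinterested partners present (6 − 1 = 5). 3/4 of 5 = 3.75, rounded up to 4, so 4 affirmative votes are needed; 5 voted in favor. Satisfied.

Valid — all requirements satisfied.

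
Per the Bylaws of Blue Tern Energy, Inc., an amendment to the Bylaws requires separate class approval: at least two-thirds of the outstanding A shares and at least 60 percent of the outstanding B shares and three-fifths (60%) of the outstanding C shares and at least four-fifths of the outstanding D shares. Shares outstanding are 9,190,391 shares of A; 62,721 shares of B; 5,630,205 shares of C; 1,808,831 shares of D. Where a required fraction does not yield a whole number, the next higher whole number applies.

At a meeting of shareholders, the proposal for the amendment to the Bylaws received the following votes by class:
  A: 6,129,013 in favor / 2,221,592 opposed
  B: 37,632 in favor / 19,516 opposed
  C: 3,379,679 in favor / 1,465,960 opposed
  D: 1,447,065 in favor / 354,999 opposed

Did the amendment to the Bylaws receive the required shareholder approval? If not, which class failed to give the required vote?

A: 2/3 of 9190391 = 6126927.33, rounded up to 6126928; 6,126,928 required, 6,129,013 in favor — approved.
B: 3/5 of 62721 = 37632.60, rounded up to 37633; 37,633 required, 37,632 in favor — not approved.
C: 3/5 of 5630205 = 3378123; 3,378,123 required, 3,379,679 in favor — approved.
D: 4/5 of 1808831 = 1447064.80, rounded up to 1447065; 1,447,065 required, 1,447,065 in favor — approved.

Not approved — the B shares did not give the required vote.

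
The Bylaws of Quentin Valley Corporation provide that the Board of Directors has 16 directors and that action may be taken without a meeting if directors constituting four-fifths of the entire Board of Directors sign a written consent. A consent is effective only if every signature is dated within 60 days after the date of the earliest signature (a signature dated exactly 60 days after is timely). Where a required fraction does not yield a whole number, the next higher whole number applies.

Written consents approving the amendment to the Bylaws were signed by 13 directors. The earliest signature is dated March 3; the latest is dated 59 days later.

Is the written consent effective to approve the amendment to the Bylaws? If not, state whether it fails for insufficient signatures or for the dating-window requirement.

Effective — both the signature and dating-window requirements are satisfied.

Signatures required: four-fifths of 16 — 4/5 of 16 = 12.80, rounded up to 13, so 13 needed; 13 signed. Sufficient.
Dating window: the latest signature is 59 days after the earliest; the limit is 60 days. Within the window.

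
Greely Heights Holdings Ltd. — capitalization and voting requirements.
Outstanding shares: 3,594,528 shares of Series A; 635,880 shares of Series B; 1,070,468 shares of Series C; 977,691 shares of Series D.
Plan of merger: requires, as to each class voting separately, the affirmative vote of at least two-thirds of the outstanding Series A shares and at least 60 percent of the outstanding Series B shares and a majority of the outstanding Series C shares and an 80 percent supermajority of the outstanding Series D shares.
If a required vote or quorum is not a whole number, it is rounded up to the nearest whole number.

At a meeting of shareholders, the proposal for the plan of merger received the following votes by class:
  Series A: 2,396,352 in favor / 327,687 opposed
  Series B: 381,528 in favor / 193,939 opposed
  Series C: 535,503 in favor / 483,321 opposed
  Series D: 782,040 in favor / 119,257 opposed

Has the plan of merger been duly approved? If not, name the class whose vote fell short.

Not approved — the Series D shares did not give the required vote.

Series A: 2/3 of 3594528 = 2396352; 2,396,352 required, 2,396,352 in favor — approved.
Series B: 3/5 of 635880 = 381528; 381,528 required, 381,528 in favor — approved.
Series C: a majority of 1070468 is 535235; 535,235 required, 535,503 in favor — approved.
Series D: 4/5 of 977691 = 782152.80, rounded up to 782153; 782,153 required, 782,040 in favor — not approved.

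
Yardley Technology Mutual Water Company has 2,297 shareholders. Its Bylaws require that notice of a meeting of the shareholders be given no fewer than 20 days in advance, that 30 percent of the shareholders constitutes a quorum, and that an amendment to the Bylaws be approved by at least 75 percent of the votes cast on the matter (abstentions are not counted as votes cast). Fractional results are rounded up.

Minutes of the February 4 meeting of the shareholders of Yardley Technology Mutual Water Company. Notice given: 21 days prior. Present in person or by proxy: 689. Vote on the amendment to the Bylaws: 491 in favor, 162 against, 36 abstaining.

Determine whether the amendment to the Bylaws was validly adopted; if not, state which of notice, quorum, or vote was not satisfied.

Notice: 21 days given; 20 required. Satisfied.
Quorum: 30% of 2,297 = 689.10, rounded up to 690; 689 present. Not satisfied.
Vote: requires three-fourths of the votes cast (689 − 36 abstaining = 653); 3/4 of 653 = 489.75, rounded up to 490, so 490 needed; 491 in favor. Satisfied.

Invalid — quorum requirement not satisfied.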